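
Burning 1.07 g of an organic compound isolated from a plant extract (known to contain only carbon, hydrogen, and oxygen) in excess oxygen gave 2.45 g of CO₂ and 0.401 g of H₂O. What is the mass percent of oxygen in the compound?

33.3%

mol C = 2.45 g CO₂ ÷ 44.009 g/mol = 0.05567 mol
mol H = 2 × 0.401 g H₂O ÷ 18.015 g/mol = 0.04452 mol
mass O = 1.07 − (0.6687 + 0.04487) = 0.3565 g → mol O = 0.3565 ÷ 15.999 = 0.02228 mol
mass % O = 0.3565 g ÷ 1.07 g × 100%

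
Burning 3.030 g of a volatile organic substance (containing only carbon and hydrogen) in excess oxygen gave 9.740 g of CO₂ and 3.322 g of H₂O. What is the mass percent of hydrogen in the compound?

12.27%

mol C = 9.740 g CO₂ ÷ 44.009 g/mol = 0.22132 mol
mol H = 2 × 3.322 g H₂O ÷ 18.015 g/mol = 0.36880 mol
mass % H = 0.37175 g ÷ 3.030 g × 100%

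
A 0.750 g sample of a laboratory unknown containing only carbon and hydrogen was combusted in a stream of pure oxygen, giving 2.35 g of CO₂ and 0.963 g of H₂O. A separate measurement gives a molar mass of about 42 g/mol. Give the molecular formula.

C3H6

mol C = 2.35 g CO₂ ÷ 44.009 g/mol = 0.05340 mol
mol H = 2 × 0.963 g H₂O ÷ 18.015 g/mol = 0.1069 mol
Divide by the smallest (0.05340 mol): C 1.000, H 2.002
Empirical formula: CH2
Empirical-formula mass = 14.03 g/mol; 42 ÷ 14.03 ≈ 3, so the molecular formula is C3H6.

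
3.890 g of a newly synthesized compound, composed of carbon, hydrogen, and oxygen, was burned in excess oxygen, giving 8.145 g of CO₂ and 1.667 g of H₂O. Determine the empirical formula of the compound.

C2H2O

mol C = 8.145 g CO₂ ÷ 44.009 g/mol = 0.18508 mol
mol H = 2 × 1.667 g H₂O ÷ 18.015 g/mol = 0.18507 mol
mass O = 3.890 − (2.2229 + 0.18655) = 1.4805 g → mol O = 1.4805 ÷ 15.999 = 0.092537 mol
Divide by the smallest (0.092537 mol): C 2.000, H 2.000, O 1.000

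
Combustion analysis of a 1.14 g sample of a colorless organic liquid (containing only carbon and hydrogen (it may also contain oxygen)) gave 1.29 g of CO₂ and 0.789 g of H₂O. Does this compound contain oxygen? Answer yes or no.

yes

mol C = 1.29 g CO₂ ÷ 44.009 g/mol = 0.02931 mol
mol H = 2 × 0.789 g H₂O ÷ 18.015 g/mol = 0.08759 mol
C and H account for only 0.4404 g of the 1.14 g sample; the remaining 0.6996 g must be oxygen.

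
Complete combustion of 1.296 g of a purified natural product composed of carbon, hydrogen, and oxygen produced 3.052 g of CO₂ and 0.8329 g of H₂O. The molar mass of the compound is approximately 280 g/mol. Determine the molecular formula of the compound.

C15H20O5

mol C = 3.052 g CO₂ ÷ 44.009 g/mol = 0.069349 mol
mol H = 2 × 0.8329 g H₂O ÷ 18.015 g/mol = 0.092467 mol
mass O = 1.296 − (0.83296 + 0.093207) = 0.36984 g → mol O = 0.36984 ÷ 15.999 = 0.023116 mol
Divide by the smallest (0.023116 mol): C 3.000, H 4.000, O 1.000
Empirical formula: C3H4O
Empirical-formula mass = 56.06 g/mol; 280 ÷ 56.06 ≈ 5, so the molecular formula is C15H20O5.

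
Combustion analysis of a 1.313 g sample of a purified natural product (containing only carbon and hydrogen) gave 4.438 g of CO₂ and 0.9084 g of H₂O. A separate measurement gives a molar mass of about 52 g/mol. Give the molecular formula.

C4H4

mol C = 4.438 g CO₂ ÷ 44.009 g/mol = 0.10084 mol
mol H = 2 × 0.9084 g H₂O ÷ 18.015 g/mol = 0.10085 mol
Divide by the smallest (0.10084 mol): C 1.000, H 1.000
Empirical formula: CH
Empirical-formula mass = 13.02 g/mol; 52 ÷ 13.02 ≈ 4, so the molecular formula is C4H4.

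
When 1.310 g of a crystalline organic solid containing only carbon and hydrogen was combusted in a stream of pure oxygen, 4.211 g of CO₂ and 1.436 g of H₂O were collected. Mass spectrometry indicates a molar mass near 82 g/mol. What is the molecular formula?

C6H10

mol C = 4.211 g CO₂ ÷ 44.009 g/mol = 0.095685 mol
mol H = 2 × 1.436 g H₂O ÷ 18.015 g/mol = 0.15942 mol
Divide by the smallest (0.095685 mol): C 1.000, H 1.666
Multiplying each by 3 gives whole numbers: C 3.00, H 5.00
Empirical formula: C3H5
Empirical-formula mass = 41.07 g/mol; 82 ÷ 41.07 ≈ 2, so the molecular formula is C6H10.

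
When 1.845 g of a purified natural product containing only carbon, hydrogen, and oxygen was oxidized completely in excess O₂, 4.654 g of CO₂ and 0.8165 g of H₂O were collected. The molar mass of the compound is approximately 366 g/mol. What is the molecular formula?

C21H18O6

mol C = 4.654 g CO₂ ÷ 44.009 g/mol = 0.10575 mol
mol H = 2 × 0.8165 g H₂O ÷ 18.015 g/mol = 0.090647 mol
mass O = 1.845 − (1.2702 + 0.091372) = 0.48345 g → mol O = 0.48345 ÷ 15.999 = 0.030218 mol
Divide by the smallest (0.030218 mol): C 3.500, H 3.000, O 1.000
Multiplying each by 2 gives whole numbers: C 7.00, H 6.00, O 2.00
Empirical formula: C7H6O2
Empirical-formula mass = 122.12 g/mol; 366 ÷ 122.12 ≈ 3, so the molecular formula is C21H18O6.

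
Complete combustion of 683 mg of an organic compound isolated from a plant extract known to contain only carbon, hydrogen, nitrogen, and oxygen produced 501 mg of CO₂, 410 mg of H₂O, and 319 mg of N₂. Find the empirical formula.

mol C = 0.501 g CO₂ ÷ 44.009 g/mol = 0.01138 mol
mol H = 2 × 0.410 g H₂O ÷ 18.015 g/mol = 0.04552 mol
mol N = 2 × 0.319 g N₂ ÷ 28.014 g/mol = 0.02277 mol
mass O = 0.683 − (0.1367 + 0.04588 + 0.3190) = 0.1814 g → mol O = 0.1814 ÷ 15.999 = 0.01134 mol
Divide by the smallest (0.01134 mol): C 1.004, H 4.015, N 2.009, O 1.000

CH4N2O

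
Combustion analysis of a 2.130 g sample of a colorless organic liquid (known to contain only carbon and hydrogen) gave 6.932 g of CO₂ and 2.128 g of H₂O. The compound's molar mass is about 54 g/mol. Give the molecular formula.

C4H6

mol C = 6.932 g CO₂ ÷ 44.009 g/mol = 0.15751 mol
mol H = 2 × 2.128 g H₂O ÷ 18.015 g/mol = 0.23625 mol
Divide by the smallest (0.15751 mol): C 1.000, H 1.500
Multiplying each by 2 gives whole numbers: C 2.00, H 3.00
Empirical formula: C2H3
Empirical-formula mass = 27.05 g/mol; 54 ÷ 27.05 ≈ 2, so the molecular formula is C4H6.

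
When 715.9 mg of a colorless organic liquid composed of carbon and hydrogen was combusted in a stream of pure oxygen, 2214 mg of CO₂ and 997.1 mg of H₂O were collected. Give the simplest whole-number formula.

mol C = 2.214 g CO₂ ÷ 44.009 g/mol = 0.050308 mol
mol H = 2 × 0.9971 g H₂O ÷ 18.015 g/mol = 0.11070 mol
Divide by the smallest (0.050308 mol): C 1.000, H 2.200
Multiplying each by 5 gives whole numbers: C 5.00, H 11.00

C5H11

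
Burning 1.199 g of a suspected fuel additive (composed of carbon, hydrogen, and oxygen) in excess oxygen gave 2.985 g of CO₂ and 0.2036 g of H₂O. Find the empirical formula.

C3HO

mol C = 2.985 g CO₂ ÷ 44.009 g/mol = 0.067827 mol
mol H = 2 × 0.2036 g H₂O ÷ 18.015 g/mol = 0.022603 mol
mass O = 1.199 − (0.81467 + 0.022784) = 0.36155 g → mol O = 0.36155 ÷ 15.999 = 0.022598 mol
Divide by the smallest (0.022598 mol): C 3.001, H 1.000, O 1.000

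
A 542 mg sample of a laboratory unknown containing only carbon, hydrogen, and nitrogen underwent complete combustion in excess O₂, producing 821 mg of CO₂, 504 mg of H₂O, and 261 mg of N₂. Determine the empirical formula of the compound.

mol C = 0.821 g CO₂ ÷ 44.009 g/mol = 0.01866 mol
mol H = 2 × 0.504 g H₂O ÷ 18.015 g/mol = 0.05595 mol
mol N = 2 × 0.261 g N₂ ÷ 28.014 g/mol = 0.01863 mol
Divide by the smallest (0.01863 mol): C 1.001, H 3.003, N 1.000

CH3N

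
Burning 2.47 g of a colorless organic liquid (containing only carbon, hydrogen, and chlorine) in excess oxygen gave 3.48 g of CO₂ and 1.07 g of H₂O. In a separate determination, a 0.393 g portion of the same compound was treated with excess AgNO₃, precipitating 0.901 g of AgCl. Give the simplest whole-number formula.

C2H3Cl

mol C = 3.48 g CO₂ ÷ 44.009 g/mol = 0.07907 mol
mol H = 2 × 1.07 g H₂O ÷ 18.015 g/mol = 0.1188 mol
From the AgCl data: mol Cl per gram of compound = (0.901 ÷ 143.318) ÷ 0.393 = 0.01600 mol/g, so in the 2.47 g combustion sample mol Cl = 0.03951 mol
Divide by the smallest (0.03951 mol): C 2.001, H 3.006, Cl 1.000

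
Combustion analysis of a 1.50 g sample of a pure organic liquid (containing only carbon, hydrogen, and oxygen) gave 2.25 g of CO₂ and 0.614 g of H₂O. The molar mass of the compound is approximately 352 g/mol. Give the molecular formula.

mol C = 2.25 g CO₂ ÷ 44.009 g/mol = 0.05113 mol
mol H = 2 × 0.614 g H₂O ÷ 18.015 g/mol = 0.06817 mol
mass O = 1.50 − (0.6141 + 0.06871) = 0.8172 g → mol O = 0.8172 ÷ 15.999 = 0.05108 mol
Divide by the smallest (0.05108 mol): C 1.001, H 1.335, O 1.000
Multiplying each by 3 gives whole numbers: C 3.00, H 4.00, O 3.00
Empirical formula: C3H4O3
Empirical-formula mass = 88.06 g/mol; 352 ÷ 88.06 ≈ 4, so the molecular formula is C12H16O12.

C12H16O12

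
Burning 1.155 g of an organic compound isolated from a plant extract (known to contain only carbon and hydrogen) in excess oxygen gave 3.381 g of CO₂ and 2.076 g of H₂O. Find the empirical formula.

mol C = 3.381 g CO₂ ÷ 44.009 g/mol = 0.076825 mol
mol H = 2 × 2.076 g H₂O ÷ 18.015 g/mol = 0.23047 mol
Divide by the smallest (0.076825 mol): C 1.000, H 3.000

CH3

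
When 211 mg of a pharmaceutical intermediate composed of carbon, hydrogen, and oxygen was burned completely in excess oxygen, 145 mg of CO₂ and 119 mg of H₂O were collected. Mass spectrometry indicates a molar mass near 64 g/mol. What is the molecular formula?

mol C = 0.145 g CO₂ ÷ 44.009 g/mol = 0.003295 mol
mol H = 2 × 0.119 g H₂O ÷ 18.015 g/mol = 0.01321 mol
mass O = 0.211 − (0.03957 + 0.01332) = 0.1581 g → mol O = 0.1581 ÷ 15.999 = 0.009882 mol
Divide by the smallest (0.003295 mol): C 1.000, H 4.010, O 2.999
Empirical formula: CH4O3
Empirical-formula mass = 64.04 g/mol; 64 ÷ 64.04 ≈ 1, so the molecular formula is CH4O3.

CH4O3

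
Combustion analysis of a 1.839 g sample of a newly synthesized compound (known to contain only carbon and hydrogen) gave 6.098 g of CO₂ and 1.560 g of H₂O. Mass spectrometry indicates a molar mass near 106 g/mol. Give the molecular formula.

C8H10

mol C = 6.098 g CO₂ ÷ 44.009 g/mol = 0.13856 mol
mol H = 2 × 1.560 g H₂O ÷ 18.015 g/mol = 0.17319 mol
Divide by the smallest (0.13856 mol): C 1.000, H 1.250
Multiplying each by 4 gives whole numbers: C 4.00, H 5.00
Empirical formula: C4H5
Empirical-formula mass = 53.08 g/mol; 106 ÷ 53.08 ≈ 2, so the molecular formula is C8H10.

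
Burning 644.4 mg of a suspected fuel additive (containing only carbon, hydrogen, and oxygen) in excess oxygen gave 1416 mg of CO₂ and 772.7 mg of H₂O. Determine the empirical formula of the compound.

C3H8O

mol C = 1.416 g CO₂ ÷ 44.009 g/mol = 0.032175 mol
mol H = 2 × 0.7727 g H₂O ÷ 18.015 g/mol = 0.085784 mol
mass O = 0.6444 − (0.38646 + 0.086470) = 0.17147 g → mol O = 0.17147 ÷ 15.999 = 0.010718 mol
Divide by the smallest (0.010718 mol): C 3.002, H 8.004, O 1.000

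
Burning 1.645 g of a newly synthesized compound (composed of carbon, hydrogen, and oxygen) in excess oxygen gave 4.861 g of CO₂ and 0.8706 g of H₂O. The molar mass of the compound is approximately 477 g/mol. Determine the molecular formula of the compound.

mol C = 4.861 g CO₂ ÷ 44.009 g/mol = 0.11045 mol
mol H = 2 × 0.8706 g H₂O ÷ 18.015 g/mol = 0.096653 mol
mass O = 1.645 − (1.3267 + 0.097426) = 0.22090 g → mol O = 0.22090 ÷ 15.999 = 0.013807 mol
Divide by the smallest (0.013807 mol): C 8.000, H 7.000, O 1.000
Empirical formula: C8H7O
Empirical-formula mass = 119.14 g/mol; 477 ÷ 119.14 ≈ 4, so the molecular formula is C32H28O4.

C32H28O4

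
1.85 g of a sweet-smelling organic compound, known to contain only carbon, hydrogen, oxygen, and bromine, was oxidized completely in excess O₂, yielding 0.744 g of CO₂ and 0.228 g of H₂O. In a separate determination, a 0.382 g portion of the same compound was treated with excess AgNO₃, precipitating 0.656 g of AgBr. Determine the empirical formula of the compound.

mol C = 0.744 g CO₂ ÷ 44.009 g/mol = 0.01691 mol
mol H = 2 × 0.228 g H₂O ÷ 18.015 g/mol = 0.02531 mol
From the AgBr data: mol Br per gram of compound = (0.656 ÷ 187.772) ÷ 0.382 = 0.009146 mol/g, so in the 1.85 g combustion sample mol Br = 0.01692 mol
mass O = 1.85 − (0.2031 + 0.02551 + 1.352) = 0.2695 g → mol O = 0.2695 ÷ 15.999 = 0.01685 mol
Divide by the smallest (0.01685 mol): C 1.004, H 1.503, Br 1.004, O 1.000
Multiplying each by 2 gives whole numbers: C 2.01, H 3.01, Br 2.01, O 2.00

C2H3Br2O2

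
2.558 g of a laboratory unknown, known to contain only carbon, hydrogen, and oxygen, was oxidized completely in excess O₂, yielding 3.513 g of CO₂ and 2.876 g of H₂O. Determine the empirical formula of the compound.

CH4O

mol C = 3.513 g CO₂ ÷ 44.009 g/mol = 0.079825 mol
mol H = 2 × 2.876 g H₂O ÷ 18.015 g/mol = 0.31929 mol
mass O = 2.558 − (0.95877 + 0.32184) = 1.2774 g → mol O = 1.2774 ÷ 15.999 = 0.079841 mol
Divide by the smallest (0.079825 mol): C 1.000, H 4.000, O 1.000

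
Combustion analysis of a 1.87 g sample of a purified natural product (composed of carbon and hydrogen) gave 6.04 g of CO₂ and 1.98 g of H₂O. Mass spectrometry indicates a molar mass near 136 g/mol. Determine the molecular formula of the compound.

mol C = 6.04 g CO₂ ÷ 44.009 g/mol = 0.1372 mol
mol H = 2 × 1.98 g H₂O ÷ 18.015 g/mol = 0.2198 mol
Divide by the smallest (0.1372 mol): C 1.000, H 1.602
Multiplying each by 5 gives whole numbers: C 5.00, H 8.01
Empirical formula: C5H8
Empirical-formula mass = 68.12 g/mol; 136 ÷ 68.12 ≈ 2, so the molecular formula is C10H16.

C10H16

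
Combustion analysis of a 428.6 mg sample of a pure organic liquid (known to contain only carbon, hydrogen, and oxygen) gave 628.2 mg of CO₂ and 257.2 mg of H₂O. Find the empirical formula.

CH2O

mol C = 0.6282 g CO₂ ÷ 44.009 g/mol = 0.014274 mol
mol H = 2 × 0.2572 g H₂O ÷ 18.015 g/mol = 0.028554 mol
mass O = 0.4286 − (0.17145 + 0.028782) = 0.22837 g → mol O = 0.22837 ÷ 15.999 = 0.014274 mol
Divide by the smallest (0.014274 mol): C 1.000, H 2.000, O 1.000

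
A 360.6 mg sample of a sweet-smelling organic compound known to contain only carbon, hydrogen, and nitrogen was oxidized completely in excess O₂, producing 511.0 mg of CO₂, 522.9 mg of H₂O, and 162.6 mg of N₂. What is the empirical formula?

mol C = 0.5110 g CO₂ ÷ 44.009 g/mol = 0.011611 mol
mol H = 2 × 0.5229 g H₂O ÷ 18.015 g/mol = 0.058052 mol
mol N = 2 × 0.1626 g N₂ ÷ 28.014 g/mol = 0.011608 mol
Divide by the smallest (0.011608 mol): C 1.000, H 5.001, N 1.000

CH5N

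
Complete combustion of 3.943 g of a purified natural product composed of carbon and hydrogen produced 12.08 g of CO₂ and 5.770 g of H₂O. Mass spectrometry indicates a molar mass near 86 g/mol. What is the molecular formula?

C6H14

mol C = 12.08 g CO₂ ÷ 44.009 g/mol = 0.27449 mol
mol H = 2 × 5.770 g H₂O ÷ 18.015 g/mol = 0.64058 mol
Divide by the smallest (0.27449 mol): C 1.000, H 2.334
Multiplying each by 3 gives whole numbers: C 3.00, H 7.00
Empirical formula: C3H7
Empirical-formula mass = 43.09 g/mol; 86 ÷ 43.09 ≈ 2, so the molecular formula is C6H14.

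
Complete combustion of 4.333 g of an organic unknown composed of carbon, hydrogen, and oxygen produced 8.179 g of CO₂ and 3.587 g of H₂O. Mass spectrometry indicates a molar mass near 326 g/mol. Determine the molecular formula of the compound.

mol C = 8.179 g CO₂ ÷ 44.009 g/mol = 0.18585 mol
mol H = 2 × 3.587 g H₂O ÷ 18.015 g/mol = 0.39822 mol
mass O = 4.333 − (2.2322 + 0.40141) = 1.6994 g → mol O = 1.6994 ÷ 15.999 = 0.10622 mol
Divide by the smallest (0.10622 mol): C 1.750, H 3.749, O 1.000
Multiplying each by 4 gives whole numbers: C 7.00, H 15.00, O 4.00
Empirical formula: C7H15O4
Empirical-formula mass = 163.19 g/mol; 326 ÷ 163.19 ≈ 2, so the molecular formula is C14H30O8.

C14H30O8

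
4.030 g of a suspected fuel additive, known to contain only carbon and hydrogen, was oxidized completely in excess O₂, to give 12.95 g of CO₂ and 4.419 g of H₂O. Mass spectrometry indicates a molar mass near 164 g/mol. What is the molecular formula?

mol C = 12.95 g CO₂ ÷ 44.009 g/mol = 0.29426 mol
mol H = 2 × 4.419 g H₂O ÷ 18.015 g/mol = 0.49059 mol
Divide by the smallest (0.29426 mol): C 1.000, H 1.667
Multiplying each by 3 gives whole numbers: C 3.00, H 5.00
Empirical formula: C3H5
Empirical-formula mass = 41.07 g/mol; 164 ÷ 41.07 ≈ 4, so the molecular formula is C12H20.

C12H20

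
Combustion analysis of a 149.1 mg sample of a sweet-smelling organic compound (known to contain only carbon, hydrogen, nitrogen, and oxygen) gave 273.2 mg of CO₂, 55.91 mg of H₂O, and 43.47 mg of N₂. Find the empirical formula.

mol C = 0.2732 g CO₂ ÷ 44.009 g/mol = 0.0062078 mol
mol H = 2 × 0.05591 g H₂O ÷ 18.015 g/mol = 0.0062070 mol
mol N = 2 × 0.04347 g N₂ ÷ 28.014 g/mol = 0.0031034 mol
mass O = 0.1491 − (0.074562 + 0.0062567 + 0.043470) = 0.024811 g → mol O = 0.024811 ÷ 15.999 = 0.0015508 mol
Divide by the smallest (0.0015508 mol): C 4.003, H 4.002, N 2.001, O 1.000

C4H4N2O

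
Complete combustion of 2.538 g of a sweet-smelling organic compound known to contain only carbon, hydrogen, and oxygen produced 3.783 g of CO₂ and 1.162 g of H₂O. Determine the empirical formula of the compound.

mol C = 3.783 g CO₂ ÷ 44.009 g/mol = 0.085960 mol
mol H = 2 × 1.162 g H₂O ÷ 18.015 g/mol = 0.12900 mol
mass O = 2.538 − (1.0325 + 0.13004) = 1.3755 g → mol O = 1.3755 ÷ 15.999 = 0.085974 mol
Divide by the smallest (0.085960 mol): C 1.000, H 1.501, O 1.000
Multiplying each by 2 gives whole numbers: C 2.00, H 3.00, O 2.00

C2H3O2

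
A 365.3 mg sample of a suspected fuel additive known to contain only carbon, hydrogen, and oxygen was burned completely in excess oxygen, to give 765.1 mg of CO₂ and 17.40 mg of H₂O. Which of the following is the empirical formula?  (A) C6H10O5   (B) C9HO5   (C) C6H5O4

(B) C9HO5

mol C = 0.7651 g CO₂ ÷ 44.009 g/mol = 0.017385 mol
mol H = 2 × 0.01740 g H₂O ÷ 18.015 g/mol = 0.0019317 mol
mass O = 0.3653 − (0.20881 + 0.0019472) = 0.15454 g → mol O = 0.15454 ÷ 15.999 = 0.0096594 mol
Divide by the smallest (0.0019317 mol): C 9.000, H 1.000, O 5.000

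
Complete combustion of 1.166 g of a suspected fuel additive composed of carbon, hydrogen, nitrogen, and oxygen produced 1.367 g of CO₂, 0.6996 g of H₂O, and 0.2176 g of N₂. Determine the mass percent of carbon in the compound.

32.00%

mol C = 1.367 g CO₂ ÷ 44.009 g/mol = 0.031062 mol
mol H = 2 × 0.6996 g H₂O ÷ 18.015 g/mol = 0.077669 mol
mol N = 2 × 0.2176 g N₂ ÷ 28.014 g/mol = 0.015535 mol
mass O = 1.166 − (0.37308 + 0.078290 + 0.21760) = 0.49703 g → mol O = 0.49703 ÷ 15.999 = 0.031066 mol
mass % C = 0.37308 g ÷ 1.166 g × 100%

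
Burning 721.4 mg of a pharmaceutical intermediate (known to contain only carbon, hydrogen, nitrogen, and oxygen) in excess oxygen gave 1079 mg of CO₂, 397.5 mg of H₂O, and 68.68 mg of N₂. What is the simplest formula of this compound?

C5H9NO4

mol C = 1.079 g CO₂ ÷ 44.009 g/mol = 0.024518 mol
mol H = 2 × 0.3975 g H₂O ÷ 18.015 g/mol = 0.044130 mol
mol N = 2 × 0.06868 g N₂ ÷ 28.014 g/mol = 0.0049033 mol
mass O = 0.7214 − (0.29448 + 0.044483 + 0.068680) = 0.31375 g → mol O = 0.31375 ÷ 15.999 = 0.019611 mol
Divide by the smallest (0.0049033 mol): C 5.000, H 9.000, N 1.000, O 4.000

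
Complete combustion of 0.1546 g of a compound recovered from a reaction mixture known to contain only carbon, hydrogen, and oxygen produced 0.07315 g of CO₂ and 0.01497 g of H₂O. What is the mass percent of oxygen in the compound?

mol C = 0.07315 g CO₂ ÷ 44.009 g/mol = 0.0016622 mol
mol H = 2 × 0.01497 g H₂O ÷ 18.015 g/mol = 0.0016619 mol
mass O = 0.1546 − (0.019964 + 0.0016752) = 0.13296 g → mol O = 0.13296 ÷ 15.999 = 0.0083106 mol
mass % O = 0.13296 g ÷ 0.1546 g × 100%

86.00%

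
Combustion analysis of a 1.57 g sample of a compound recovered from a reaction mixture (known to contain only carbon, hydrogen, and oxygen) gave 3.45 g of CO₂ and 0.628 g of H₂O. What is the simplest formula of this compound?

C9H8O4

mol C = 3.45 g CO₂ ÷ 44.009 g/mol = 0.07839 mol
mol H = 2 × 0.628 g H₂O ÷ 18.015 g/mol = 0.06972 mol
mass O = 1.57 − (0.9416 + 0.07028) = 0.5581 g → mol O = 0.5581 ÷ 15.999 = 0.03489 mol
Divide by the smallest (0.03489 mol): C 2.247, H 1.998, O 1.000
Multiplying each by 4 gives whole numbers: C 8.99, H 7.99, O 4.00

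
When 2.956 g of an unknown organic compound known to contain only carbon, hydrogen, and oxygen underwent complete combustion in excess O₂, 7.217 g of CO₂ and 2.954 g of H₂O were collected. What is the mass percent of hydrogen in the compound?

mol C = 7.217 g CO₂ ÷ 44.009 g/mol = 0.16399 mol
mol H = 2 × 2.954 g H₂O ÷ 18.015 g/mol = 0.32795 mol
mass O = 2.956 − (1.9697 + 0.33057) = 0.65575 g → mol O = 0.65575 ÷ 15.999 = 0.040987 mol
mass % H = 0.33057 g ÷ 2.956 g × 100%

11.18%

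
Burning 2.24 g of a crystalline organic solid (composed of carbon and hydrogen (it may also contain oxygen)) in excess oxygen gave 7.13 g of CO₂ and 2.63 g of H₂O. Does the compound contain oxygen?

no

mol C = 7.13 g CO₂ ÷ 44.009 g/mol = 0.1620 mol
mol H = 2 × 2.63 g H₂O ÷ 18.015 g/mol = 0.2920 mol
C and H together account for 2.240 g — essentially the entire 2.24 g sample — so the compound contains no oxygen.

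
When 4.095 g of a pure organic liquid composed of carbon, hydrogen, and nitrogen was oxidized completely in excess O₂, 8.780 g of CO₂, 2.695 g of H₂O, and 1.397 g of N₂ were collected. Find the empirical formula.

mol C = 8.780 g CO₂ ÷ 44.009 g/mol = 0.19950 mol
mol H = 2 × 2.695 g H₂O ÷ 18.015 g/mol = 0.29920 mol
mol N = 2 × 1.397 g N₂ ÷ 28.014 g/mol = 0.099736 mol
Divide by the smallest (0.099736 mol): C 2.000, H 3.000, N 1.000

C2H3N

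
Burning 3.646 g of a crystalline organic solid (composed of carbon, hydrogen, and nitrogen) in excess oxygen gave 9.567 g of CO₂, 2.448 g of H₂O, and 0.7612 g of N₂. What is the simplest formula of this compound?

C4H5N

mol C = 9.567 g CO₂ ÷ 44.009 g/mol = 0.21739 mol
mol H = 2 × 2.448 g H₂O ÷ 18.015 g/mol = 0.27177 mol
mol N = 2 × 0.7612 g N₂ ÷ 28.014 g/mol = 0.054344 mol
Divide by the smallest (0.054344 mol): C 4.000, H 5.001, N 1.000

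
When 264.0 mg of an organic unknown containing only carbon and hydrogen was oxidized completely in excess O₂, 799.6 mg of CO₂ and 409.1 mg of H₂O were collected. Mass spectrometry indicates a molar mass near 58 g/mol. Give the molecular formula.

mol C = 0.7996 g CO₂ ÷ 44.009 g/mol = 0.018169 mol
mol H = 2 × 0.4091 g H₂O ÷ 18.015 g/mol = 0.045418 mol
Divide by the smallest (0.018169 mol): C 1.000, H 2.500
Multiplying each by 2 gives whole numbers: C 2.00, H 5.00
Empirical formula: C2H5
Empirical-formula mass = 29.06 g/mol; 58 ÷ 29.06 ≈ 2, so the molecular formula is C4H10.

C4H10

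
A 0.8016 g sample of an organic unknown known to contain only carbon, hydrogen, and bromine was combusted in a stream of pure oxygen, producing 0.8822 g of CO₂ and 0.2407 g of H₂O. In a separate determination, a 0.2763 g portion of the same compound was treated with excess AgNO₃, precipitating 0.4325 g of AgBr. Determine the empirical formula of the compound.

mol C = 0.8822 g CO₂ ÷ 44.009 g/mol = 0.020046 mol
mol H = 2 × 0.2407 g H₂O ÷ 18.015 g/mol = 0.026722 mol
From the AgBr data: mol Br per gram of compound = (0.4325 ÷ 187.772) ÷ 0.2763 = 0.0083363 mol/g, so in the 0.8016 g combustion sample mol Br = 0.0066824 mol
Divide by the smallest (0.0066824 mol): C 3.000, H 3.999, Br 1.000

C3H4Br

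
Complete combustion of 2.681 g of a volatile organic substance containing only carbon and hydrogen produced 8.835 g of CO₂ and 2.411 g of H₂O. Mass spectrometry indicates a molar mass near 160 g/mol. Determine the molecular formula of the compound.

mol C = 8.835 g CO₂ ÷ 44.009 g/mol = 0.20075 mol
mol H = 2 × 2.411 g H₂O ÷ 18.015 g/mol = 0.26767 mol
Divide by the smallest (0.20075 mol): C 1.000, H 1.333
Multiplying each by 3 gives whole numbers: C 3.00, H 4.00
Empirical formula: C3H4
Empirical-formula mass = 40.06 g/mol; 160 ÷ 40.06 ≈ 4, so the molecular formula is C12H16.

C12H16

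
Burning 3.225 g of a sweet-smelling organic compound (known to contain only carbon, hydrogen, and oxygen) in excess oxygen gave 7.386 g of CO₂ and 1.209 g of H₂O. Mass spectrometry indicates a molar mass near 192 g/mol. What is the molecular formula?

C10H8O4

mol C = 7.386 g CO₂ ÷ 44.009 g/mol = 0.16783 mol
mol H = 2 × 1.209 g H₂O ÷ 18.015 g/mol = 0.13422 mol
mass O = 3.225 − (2.0158 + 0.13530) = 1.0739 g → mol O = 1.0739 ÷ 15.999 = 0.067123 mol
Divide by the smallest (0.067123 mol): C 2.500, H 2.000, O 1.000
Multiplying each by 2 gives whole numbers: C 5.00, H 4.00, O 2.00
Empirical formula: C5H4O2
Empirical-formula mass = 96.08 g/mol; 192 ÷ 96.08 ≈ 2, so the molecular formula is C10H8O4.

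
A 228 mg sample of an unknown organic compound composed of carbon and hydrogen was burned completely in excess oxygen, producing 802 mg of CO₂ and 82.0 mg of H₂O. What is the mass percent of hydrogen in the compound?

mol C = 0.802 g CO₂ ÷ 44.009 g/mol = 0.01822 mol
mol H = 2 × 0.0820 g H₂O ÷ 18.015 g/mol = 0.009104 mol
mass % H = 0.009176 g ÷ 0.228 g × 100%

4.0%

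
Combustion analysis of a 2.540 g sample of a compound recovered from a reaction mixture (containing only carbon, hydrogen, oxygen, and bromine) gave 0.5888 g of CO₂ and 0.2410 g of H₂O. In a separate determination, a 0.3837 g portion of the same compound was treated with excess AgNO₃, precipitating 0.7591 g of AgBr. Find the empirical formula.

CH2Br2O

mol C = 0.5888 g CO₂ ÷ 44.009 g/mol = 0.013379 mol
mol H = 2 × 0.2410 g H₂O ÷ 18.015 g/mol = 0.026755 mol
From the AgBr data: mol Br per gram of compound = (0.7591 ÷ 187.772) ÷ 0.3837 = 0.010536 mol/g, so in the 2.540 g combustion sample mol Br = 0.026761 mol
mass O = 2.540 − (0.16070 + 0.026970 + 2.1383) = 0.21399 g → mol O = 0.21399 ÷ 15.999 = 0.013375 mol
Divide by the smallest (0.013375 mol): C 1.000, H 2.000, Br 2.001, O 1.000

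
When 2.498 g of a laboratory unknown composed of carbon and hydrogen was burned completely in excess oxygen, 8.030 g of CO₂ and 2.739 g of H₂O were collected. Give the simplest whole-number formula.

C3H5

mol C = 8.030 g CO₂ ÷ 44.009 g/mol = 0.18246 mol
mol H = 2 × 2.739 g H₂O ÷ 18.015 g/mol = 0.30408 mol
Divide by the smallest (0.18246 mol): C 1.000, H 1.667
Multiplying each by 3 gives whole numbers: C 3.00, H 5.00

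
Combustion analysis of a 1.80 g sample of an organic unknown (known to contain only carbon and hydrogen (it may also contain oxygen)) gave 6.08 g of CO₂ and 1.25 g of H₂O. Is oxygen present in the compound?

mol C = 6.08 g CO₂ ÷ 44.009 g/mol = 0.1382 mol
mol H = 2 × 1.25 g H₂O ÷ 18.015 g/mol = 0.1388 mol
C and H together account for 1.799 g — essentially the entire 1.80 g sample — so the compound contains no oxygen.

no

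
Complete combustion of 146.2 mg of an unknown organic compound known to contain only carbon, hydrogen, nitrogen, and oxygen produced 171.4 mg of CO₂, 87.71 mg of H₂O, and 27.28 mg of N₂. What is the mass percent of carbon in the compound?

mol C = 0.1714 g CO₂ ÷ 44.009 g/mol = 0.0038947 mol
mol H = 2 × 0.08771 g H₂O ÷ 18.015 g/mol = 0.0097374 mol
mol N = 2 × 0.02728 g N₂ ÷ 28.014 g/mol = 0.0019476 mol
mass O = 0.1462 − (0.046779 + 0.0098153 + 0.027280) = 0.062326 g → mol O = 0.062326 ÷ 15.999 = 0.0038956 mol
mass % C = 0.046779 g ÷ 0.1462 g × 100%

32.00%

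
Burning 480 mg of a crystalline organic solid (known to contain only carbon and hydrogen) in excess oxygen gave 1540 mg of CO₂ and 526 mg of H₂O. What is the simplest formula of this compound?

C3H5

mol C = 1.54 g CO₂ ÷ 44.009 g/mol = 0.03499 mol
mol H = 2 × 0.526 g H₂O ÷ 18.015 g/mol = 0.05840 mol
Divide by the smallest (0.03499 mol): C 1.000, H 1.669
Multiplying each by 3 gives whole numbers: C 3.00, H 5.01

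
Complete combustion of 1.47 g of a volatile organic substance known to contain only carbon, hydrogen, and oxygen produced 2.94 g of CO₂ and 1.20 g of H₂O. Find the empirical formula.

C2H4O

mol C = 2.94 g CO₂ ÷ 44.009 g/mol = 0.06680 mol
mol H = 2 × 1.20 g H₂O ÷ 18.015 g/mol = 0.1332 mol
mass O = 1.47 − (0.8024 + 0.1343) = 0.5333 g → mol O = 0.5333 ÷ 15.999 = 0.03333 mol
Divide by the smallest (0.03333 mol): C 2.004, H 3.996, O 1.000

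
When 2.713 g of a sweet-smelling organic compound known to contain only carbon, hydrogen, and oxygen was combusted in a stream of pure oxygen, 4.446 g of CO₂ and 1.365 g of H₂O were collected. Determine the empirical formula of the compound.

mol C = 4.446 g CO₂ ÷ 44.009 g/mol = 0.10102 mol
mol H = 2 × 1.365 g H₂O ÷ 18.015 g/mol = 0.15154 mol
mass O = 2.713 − (1.2134 + 0.15275) = 1.3468 g → mol O = 1.3468 ÷ 15.999 = 0.084183 mol
Divide by the smallest (0.084183 mol): C 1.200, H 1.800, O 1.000
Multiplying each by 5 gives whole numbers: C 6.00, H 9.00, O 5.00

C6H9O5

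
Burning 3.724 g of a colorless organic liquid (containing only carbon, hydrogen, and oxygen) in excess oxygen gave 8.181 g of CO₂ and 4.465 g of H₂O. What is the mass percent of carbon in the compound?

mol C = 8.181 g CO₂ ÷ 44.009 g/mol = 0.18589 mol
mol H = 2 × 4.465 g H₂O ÷ 18.015 g/mol = 0.49570 mol
mass O = 3.724 − (2.2328 + 0.49966) = 0.99157 g → mol O = 0.99157 ÷ 15.999 = 0.061977 mol
mass % C = 2.2328 g ÷ 3.724 g × 100%

59.96%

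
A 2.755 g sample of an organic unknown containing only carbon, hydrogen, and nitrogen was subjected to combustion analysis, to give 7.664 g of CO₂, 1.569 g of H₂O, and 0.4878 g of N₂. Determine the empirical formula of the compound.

mol C = 7.664 g CO₂ ÷ 44.009 g/mol = 0.17415 mol
mol H = 2 × 1.569 g H₂O ÷ 18.015 g/mol = 0.17419 mol
mol N = 2 × 0.4878 g N₂ ÷ 28.014 g/mol = 0.034825 mol
Divide by the smallest (0.034825 mol): C 5.001, H 5.002, N 1.000

C5H5N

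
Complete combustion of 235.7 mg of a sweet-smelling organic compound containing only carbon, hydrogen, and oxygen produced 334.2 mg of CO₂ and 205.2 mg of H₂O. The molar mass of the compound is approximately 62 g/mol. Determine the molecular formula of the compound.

C2H6O2

mol C = 0.3342 g CO₂ ÷ 44.009 g/mol = 0.0075939 mol
mol H = 2 × 0.2052 g H₂O ÷ 18.015 g/mol = 0.022781 mol
mass O = 0.2357 − (0.091210 + 0.022963) = 0.12153 g → mol O = 0.12153 ÷ 15.999 = 0.0075959 mol
Divide by the smallest (0.0075939 mol): C 1.000, H 3.000, O 1.000
Empirical formula: CH3O
Empirical-formula mass = 31.03 g/mol; 62 ÷ 31.03 ≈ 2, so the molecular formula is C2H6O2.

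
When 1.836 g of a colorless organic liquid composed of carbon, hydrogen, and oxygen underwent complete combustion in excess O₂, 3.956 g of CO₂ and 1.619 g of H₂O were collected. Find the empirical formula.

mol C = 3.956 g CO₂ ÷ 44.009 g/mol = 0.089891 mol
mol H = 2 × 1.619 g H₂O ÷ 18.015 g/mol = 0.17974 mol
mass O = 1.836 − (1.0797 + 0.18118) = 0.57515 g → mol O = 0.57515 ÷ 15.999 = 0.035949 mol
Divide by the smallest (0.035949 mol): C 2.501, H 5.000, O 1.000
Multiplying each by 2 gives whole numbers: C 5.00, H 10.00, O 2.00

C5H10O2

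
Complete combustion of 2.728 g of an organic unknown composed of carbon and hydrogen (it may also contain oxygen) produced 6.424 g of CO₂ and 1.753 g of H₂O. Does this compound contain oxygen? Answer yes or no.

yes

mol C = 6.424 g CO₂ ÷ 44.009 g/mol = 0.14597 mol
mol H = 2 × 1.753 g H₂O ÷ 18.015 g/mol = 0.19462 mol
C and H account for only 1.9494 g of the 2.728 g sample; the remaining 0.77858 g must be oxygen.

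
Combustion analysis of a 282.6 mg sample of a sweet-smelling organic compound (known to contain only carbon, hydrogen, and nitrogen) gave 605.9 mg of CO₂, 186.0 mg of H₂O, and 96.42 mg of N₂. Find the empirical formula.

mol C = 0.6059 g CO₂ ÷ 44.009 g/mol = 0.013768 mol
mol H = 2 × 0.1860 g H₂O ÷ 18.015 g/mol = 0.020649 mol
mol N = 2 × 0.09642 g N₂ ÷ 28.014 g/mol = 0.0068837 mol
Divide by the smallest (0.0068837 mol): C 2.000, H 3.000, N 1.000

C2H3N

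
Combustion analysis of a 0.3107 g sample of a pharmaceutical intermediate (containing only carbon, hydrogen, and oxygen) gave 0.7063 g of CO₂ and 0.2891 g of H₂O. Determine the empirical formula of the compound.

C3H6O

mol C = 0.7063 g CO₂ ÷ 44.009 g/mol = 0.016049 mol
mol H = 2 × 0.2891 g H₂O ÷ 18.015 g/mol = 0.032095 mol
mass O = 0.3107 − (0.19276 + 0.032352) = 0.085583 g → mol O = 0.085583 ÷ 15.999 = 0.0053493 mol
Divide by the smallest (0.0053493 mol): C 3.000, H 6.000, O 1.000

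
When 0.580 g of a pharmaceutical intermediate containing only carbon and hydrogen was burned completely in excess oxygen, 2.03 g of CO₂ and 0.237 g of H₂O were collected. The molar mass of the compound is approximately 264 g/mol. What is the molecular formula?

C21H12

mol C = 2.03 g CO₂ ÷ 44.009 g/mol = 0.04613 mol
mol H = 2 × 0.237 g H₂O ÷ 18.015 g/mol = 0.02631 mol
Divide by the smallest (0.02631 mol): C 1.753, H 1.000
Multiplying each by 4 gives whole numbers: C 7.01, H 4.00
Empirical formula: C7H4
Empirical-formula mass = 88.11 g/mol; 264 ÷ 88.11 ≈ 3, so the molecular formula is C21H12.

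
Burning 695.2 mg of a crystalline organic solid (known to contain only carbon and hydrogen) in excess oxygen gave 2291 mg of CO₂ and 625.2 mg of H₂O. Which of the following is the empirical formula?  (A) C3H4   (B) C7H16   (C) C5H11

(A) C3H4

mol C = 2.291 g CO₂ ÷ 44.009 g/mol = 0.052058 mol
mol H = 2 × 0.6252 g H₂O ÷ 18.015 g/mol = 0.069409 mol
Divide by the smallest (0.052058 mol): C 1.000, H 1.333
Multiplying each by 3 gives whole numbers: C 3.00, H 4.00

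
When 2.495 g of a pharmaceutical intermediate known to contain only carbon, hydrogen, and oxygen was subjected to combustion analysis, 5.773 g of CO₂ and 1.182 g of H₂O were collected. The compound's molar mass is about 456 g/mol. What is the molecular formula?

C24H24O9

mol C = 5.773 g CO₂ ÷ 44.009 g/mol = 0.13118 mol
mol H = 2 × 1.182 g H₂O ÷ 18.015 g/mol = 0.13122 mol
mass O = 2.495 − (1.5756 + 0.13227) = 0.78715 g → mol O = 0.78715 ÷ 15.999 = 0.049200 mol
Divide by the smallest (0.049200 mol): C 2.666, H 2.667, O 1.000
Multiplying each by 3 gives whole numbers: C 8.00, H 8.00, O 3.00
Empirical formula: C8H8O3
Empirical-formula mass = 152.15 g/mol; 456 ÷ 152.15 ≈ 3, so the molecular formula is C24H24O9.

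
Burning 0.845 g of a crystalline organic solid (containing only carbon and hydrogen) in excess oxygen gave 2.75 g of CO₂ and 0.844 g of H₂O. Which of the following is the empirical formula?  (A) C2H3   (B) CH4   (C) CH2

(A) C2H3

mol C = 2.75 g CO₂ ÷ 44.009 g/mol = 0.06249 mol
mol H = 2 × 0.844 g H₂O ÷ 18.015 g/mol = 0.09370 mol
Divide by the smallest (0.06249 mol): C 1.000, H 1.500
Multiplying each by 2 gives whole numbers: C 2.00, H 3.00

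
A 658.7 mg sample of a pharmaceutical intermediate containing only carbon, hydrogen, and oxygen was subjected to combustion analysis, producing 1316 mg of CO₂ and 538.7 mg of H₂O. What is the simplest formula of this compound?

mol C = 1.316 g CO₂ ÷ 44.009 g/mol = 0.029903 mol
mol H = 2 × 0.5387 g H₂O ÷ 18.015 g/mol = 0.059806 mol
mass O = 0.6587 − (0.35916 + 0.060284) = 0.23925 g → mol O = 0.23925 ÷ 15.999 = 0.014954 mol
Divide by the smallest (0.014954 mol): C 2.000, H 3.999, O 1.000

C2H4O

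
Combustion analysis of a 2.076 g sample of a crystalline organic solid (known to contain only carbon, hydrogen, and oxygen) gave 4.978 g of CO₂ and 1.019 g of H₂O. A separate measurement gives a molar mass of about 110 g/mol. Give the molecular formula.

mol C = 4.978 g CO₂ ÷ 44.009 g/mol = 0.11311 mol
mol H = 2 × 1.019 g H₂O ÷ 18.015 g/mol = 0.11313 mol
mass O = 2.076 − (1.3586 + 0.11403) = 0.60336 g → mol O = 0.60336 ÷ 15.999 = 0.037713 mol
Divide by the smallest (0.037713 mol): C 2.999, H 3.000, O 1.000
Empirical formula: C3H3O
Empirical-formula mass = 55.06 g/mol; 110 ÷ 55.06 ≈ 2, so the molecular formula is C6H6O2.

C6H6O2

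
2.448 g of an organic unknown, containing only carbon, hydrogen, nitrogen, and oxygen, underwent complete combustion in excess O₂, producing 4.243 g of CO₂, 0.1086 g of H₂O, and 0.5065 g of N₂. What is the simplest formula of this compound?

mol C = 4.243 g CO₂ ÷ 44.009 g/mol = 0.096412 mol
mol H = 2 × 0.1086 g H₂O ÷ 18.015 g/mol = 0.012057 mol
mol N = 2 × 0.5065 g N₂ ÷ 28.014 g/mol = 0.036160 mol
mass O = 2.448 − (1.1580 + 0.012153 + 0.50650) = 0.77134 g → mol O = 0.77134 ÷ 15.999 = 0.048212 mol
Divide by the smallest (0.012057 mol): C 7.997, H 1.000, N 2.999, O 3.999

C8HN3O4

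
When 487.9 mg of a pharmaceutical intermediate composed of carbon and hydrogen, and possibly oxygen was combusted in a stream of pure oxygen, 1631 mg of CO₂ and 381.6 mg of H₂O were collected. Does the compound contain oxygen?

mol C = 1.631 g CO₂ ÷ 44.009 g/mol = 0.037061 mol
mol H = 2 × 0.3816 g H₂O ÷ 18.015 g/mol = 0.042365 mol
C and H together account for 0.48784 g — essentially the entire 0.4879 g sample — so the compound contains no oxygen.

no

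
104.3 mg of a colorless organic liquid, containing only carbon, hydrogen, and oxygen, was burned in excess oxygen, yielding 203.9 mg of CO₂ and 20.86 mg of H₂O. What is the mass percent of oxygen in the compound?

mol C = 0.2039 g CO₂ ÷ 44.009 g/mol = 0.0046331 mol
mol H = 2 × 0.02086 g H₂O ÷ 18.015 g/mol = 0.0023158 mol
mass O = 0.1043 − (0.055649 + 0.0023344) = 0.046317 g → mol O = 0.046317 ÷ 15.999 = 0.0028950 mol
mass % O = 0.046317 g ÷ 0.1043 g × 100%

44.41%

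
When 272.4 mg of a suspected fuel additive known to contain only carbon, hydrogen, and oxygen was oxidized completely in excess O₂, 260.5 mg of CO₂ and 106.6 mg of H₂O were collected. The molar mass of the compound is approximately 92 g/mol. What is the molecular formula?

C2H4O4

mol C = 0.2605 g CO₂ ÷ 44.009 g/mol = 0.0059192 mol
mol H = 2 × 0.1066 g H₂O ÷ 18.015 g/mol = 0.011835 mol
mass O = 0.2724 − (0.071096 + 0.011929) = 0.18937 g → mol O = 0.18937 ÷ 15.999 = 0.011837 mol
Divide by the smallest (0.0059192 mol): C 1.000, H 1.999, O 2.000
Empirical formula: CH2O2
Empirical-formula mass = 46.02 g/mol; 92 ÷ 46.02 ≈ 2, so the molecular formula is C2H4O4.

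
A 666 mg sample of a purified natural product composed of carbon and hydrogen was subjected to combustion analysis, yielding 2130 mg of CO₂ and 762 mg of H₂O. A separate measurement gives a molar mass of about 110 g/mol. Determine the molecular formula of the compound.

mol C = 2.13 g CO₂ ÷ 44.009 g/mol = 0.04840 mol
mol H = 2 × 0.762 g H₂O ÷ 18.015 g/mol = 0.08460 mol
Divide by the smallest (0.04840 mol): C 1.000, H 1.748
Multiplying each by 4 gives whole numbers: C 4.00, H 6.99
Empirical formula: C4H7
Empirical-formula mass = 55.10 g/mol; 110 ÷ 55.10 ≈ 2, so the molecular formula is C8H14.

C8H14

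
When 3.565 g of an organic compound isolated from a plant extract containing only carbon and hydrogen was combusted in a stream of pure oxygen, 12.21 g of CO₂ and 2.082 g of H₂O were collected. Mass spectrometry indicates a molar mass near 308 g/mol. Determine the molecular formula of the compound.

C24H20

mol C = 12.21 g CO₂ ÷ 44.009 g/mol = 0.27744 mol
mol H = 2 × 2.082 g H₂O ÷ 18.015 g/mol = 0.23114 mol
Divide by the smallest (0.23114 mol): C 1.200, H 1.000
Multiplying each by 5 gives whole numbers: C 6.00, H 5.00
Empirical formula: C6H5
Empirical-formula mass = 77.11 g/mol; 308 ÷ 77.11 ≈ 4, so the molecular formula is C24H20.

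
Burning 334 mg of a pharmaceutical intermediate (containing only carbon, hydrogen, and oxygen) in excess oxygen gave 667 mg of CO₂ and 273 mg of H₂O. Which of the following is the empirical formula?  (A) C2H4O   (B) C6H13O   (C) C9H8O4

(A) C2H4O

mol C = 0.667 g CO₂ ÷ 44.009 g/mol = 0.01516 mol
mol H = 2 × 0.273 g H₂O ÷ 18.015 g/mol = 0.03031 mol
mass O = 0.334 − (0.1820 + 0.03055) = 0.1214 g → mol O = 0.1214 ÷ 15.999 = 0.007589 mol
Divide by the smallest (0.007589 mol): C 1.997, H 3.994, O 1.000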